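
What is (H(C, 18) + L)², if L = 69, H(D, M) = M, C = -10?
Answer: 7569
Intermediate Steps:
(H(C, 18) + L)² = (18 + 69)² = 87² = 7569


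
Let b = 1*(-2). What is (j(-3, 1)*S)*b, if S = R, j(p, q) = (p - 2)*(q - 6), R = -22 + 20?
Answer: 100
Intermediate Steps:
R = -2
j(p, q) = (-6 + q)*(-2 + p) (j(p, q) = (-2 + p)*(-6 + q) = (-6 + q)*(-2 + p))
S = -2
b = -2
(j(-3, 1)*S)*b = ((12 - 6*(-3) - 2*1 - 3*1)*(-2))*(-2) = ((12 + 18 - 2 - 3)*(-2))*(-2) = (25*(-2))*(-2) = -50*(-2) = 100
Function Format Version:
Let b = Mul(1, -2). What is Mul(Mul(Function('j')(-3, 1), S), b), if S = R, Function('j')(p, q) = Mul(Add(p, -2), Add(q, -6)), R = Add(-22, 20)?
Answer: 100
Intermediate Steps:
R = -2
Function('j')(p, q) = Mul(Add(-6, q), Add(-2, p)) (Function('j')(p, q) = Mul(Add(-2, p), Add(-6, q)) = Mul(Add(-6, q), Add(-2, p)))
S = -2
b = -2
Mul(Mul(Function('j')(-3, 1), S), b) = Mul(Mul(Add(12, Mul(-6, -3), Mul(-2, 1), Mul(-3, 1)), -2), -2) = Mul(Mul(Add(12, 18, -2, -3), -2), -2) = Mul(Mul(25, -2), -2) = Mul(-50, -2) = 100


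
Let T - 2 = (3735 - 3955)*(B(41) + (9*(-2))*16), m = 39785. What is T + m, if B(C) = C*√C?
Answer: 103147 - 9020*√41 ≈ 45391.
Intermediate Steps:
B(C) = C^(3/2)
T = 63362 - 9020*√41 (T = 2 + (3735 - 3955)*(41^(3/2) + (9*(-2))*16) = 2 - 220*(41*√41 - 18*16) = 2 - 220*(41*√41 - 288) = 2 - 220*(-288 + 41*√41) = 2 + (63360 - 9020*√41) = 63362 - 9020*√41 ≈ 5605.8)
T + m = (63362 - 9020*√41) + 39785 = 103147 - 9020*√41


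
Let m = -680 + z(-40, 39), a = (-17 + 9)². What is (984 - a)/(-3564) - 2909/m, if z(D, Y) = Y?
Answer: 2444489/571131 ≈ 4.2801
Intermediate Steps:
a = 64 (a = (-8)² = 64)
m = -641 (m = -680 + 39 = -641)
(984 - a)/(-3564) - 2909/m = (984 - 1*64)/(-3564) - 2909/(-641) = (984 - 64)*(-1/3564) - 2909*(-1/641) = 920*(-1/3564) + 2909/641 = -230/891 + 2909/641 = 2444489/571131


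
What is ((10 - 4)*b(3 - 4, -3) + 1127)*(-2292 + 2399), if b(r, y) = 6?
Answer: 124441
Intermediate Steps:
((10 - 4)*b(3 - 4, -3) + 1127)*(-2292 + 2399) = ((10 - 4)*6 + 1127)*(-2292 + 2399) = (6*6 + 1127)*107 = (36 + 1127)*107 = 1163*107 = 124441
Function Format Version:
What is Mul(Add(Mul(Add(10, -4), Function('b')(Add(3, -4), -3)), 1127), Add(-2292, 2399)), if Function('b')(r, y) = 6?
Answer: 124441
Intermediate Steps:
Mul(Add(Mul(Add(10, -4), Function('b')(Add(3, -4), -3)), 1127), Add(-2292, 2399)) = Mul(Add(Mul(Add(10, -4), 6), 1127), Add(-2292, 2399)) = Mul(Add(Mul(6, 6), 1127), 107) = Mul(Add(36, 1127), 107) = Mul(1163, 107) = 124441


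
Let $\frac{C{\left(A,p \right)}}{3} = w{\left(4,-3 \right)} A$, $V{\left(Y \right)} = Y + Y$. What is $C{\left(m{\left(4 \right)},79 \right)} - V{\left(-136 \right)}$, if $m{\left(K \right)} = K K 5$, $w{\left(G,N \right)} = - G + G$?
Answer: $272$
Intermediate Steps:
$V{\left(Y \right)} = 2 Y$
$w{\left(G,N \right)} = 0$
$m{\left(K \right)} = 5 K^{2}$ ($m{\left(K \right)} = K^{2} \cdot 5 = 5 K^{2}$)
$C{\left(A,p \right)} = 0$ ($C{\left(A,p \right)} = 3 \cdot 0 A = 3 \cdot 0 = 0$)
$C{\left(m{\left(4 \right)},79 \right)} - V{\left(-136 \right)} = 0 - 2 \left(-136\right) = 0 - -272 = 0 + 272 = 272$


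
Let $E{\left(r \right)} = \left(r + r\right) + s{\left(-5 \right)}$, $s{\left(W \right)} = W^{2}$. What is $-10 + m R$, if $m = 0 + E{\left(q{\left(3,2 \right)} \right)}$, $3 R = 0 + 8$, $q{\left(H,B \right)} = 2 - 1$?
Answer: $62$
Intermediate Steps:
$q{\left(H,B \right)} = 1$ ($q{\left(H,B \right)} = 2 - 1 = 1$)
$R = \frac{8}{3}$ ($R = \frac{0 + 8}{3} = \frac{1}{3} \cdot 8 = \frac{8}{3} \approx 2.6667$)
$E{\left(r \right)} = 25 + 2 r$ ($E{\left(r \right)} = \left(r + r\right) + \left(-5\right)^{2} = 2 r + 25 = 25 + 2 r$)
$m = 27$ ($m = 0 + \left(25 + 2 \cdot 1\right) = 0 + \left(25 + 2\right) = 0 + 27 = 27$)
$-10 + m R = -10 + 27 \cdot \frac{8}{3} = -10 + 72 = 62$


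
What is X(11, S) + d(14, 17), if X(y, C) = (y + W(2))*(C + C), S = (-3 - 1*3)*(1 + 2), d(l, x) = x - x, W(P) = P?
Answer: -468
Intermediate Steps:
d(l, x) = 0
S = -18 (S = (-3 - 3)*3 = -6*3 = -18)
X(y, C) = 2*C*(2 + y) (X(y, C) = (y + 2)*(C + C) = (2 + y)*(2*C) = 2*C*(2 + y))
X(11, S) + d(14, 17) = 2*(-18)*(2 + 11) + 0 = 2*(-18)*13 + 0 = -468 + 0 = -468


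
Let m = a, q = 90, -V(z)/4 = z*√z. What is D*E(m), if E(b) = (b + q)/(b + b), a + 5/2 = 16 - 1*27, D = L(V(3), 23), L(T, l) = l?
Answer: -391/6 ≈ -65.167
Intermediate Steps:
V(z) = -4*z^(3/2) (V(z) = -4*z*√z = -4*z^(3/2))
D = 23
a = -27/2 (a = -5/2 + (16 - 1*27) = -5/2 + (16 - 27) = -5/2 - 11 = -27/2 ≈ -13.500)
m = -27/2 ≈ -13.500
E(b) = (90 + b)/(2*b) (E(b) = (b + 90)/(b + b) = (90 + b)/((2*b)) = (90 + b)*(1/(2*b)) = (90 + b)/(2*b))
D*E(m) = 23*((90 - 27/2)/(2*(-27/2))) = 23*((½)*(-2/27)*(153/2)) = 23*(-17/6) = -391/6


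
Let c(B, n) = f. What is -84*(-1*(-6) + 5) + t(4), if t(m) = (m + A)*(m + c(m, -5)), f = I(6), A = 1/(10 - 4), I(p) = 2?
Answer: -899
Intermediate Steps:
A = ⅙ (A = 1/6 = ⅙ ≈ 0.16667)
f = 2
c(B, n) = 2
t(m) = (2 + m)*(⅙ + m) (t(m) = (m + ⅙)*(m + 2) = (⅙ + m)*(2 + m) = (2 + m)*(⅙ + m))
-84*(-1*(-6) + 5) + t(4) = -84*(-1*(-6) + 5) + (⅓ + 4² + (13/6)*4) = -84*(6 + 5) + (⅓ + 16 + 26/3) = -84*11 + 25 = -924 + 25 = -899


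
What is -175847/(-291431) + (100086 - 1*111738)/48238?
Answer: 363339541/1004146327 ≈ 0.36184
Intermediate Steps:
-175847/(-291431) + (100086 - 1*111738)/48238 = -175847*(-1/291431) + (100086 - 111738)*(1/48238) = 25121/41633 - 11652*1/48238 = 25121/41633 - 5826/24119 = 363339541/1004146327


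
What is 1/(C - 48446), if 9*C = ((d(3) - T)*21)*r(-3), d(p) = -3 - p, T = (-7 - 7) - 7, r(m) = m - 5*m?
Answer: -1/48026 ≈ -2.0822e-5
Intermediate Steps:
r(m) = -4*m
T = -21 (T = -14 - 7 = -21)
C = 420 (C = ((((-3 - 1*3) - 1*(-21))*21)*(-4*(-3)))/9 = ((((-3 - 3) + 21)*21)*12)/9 = (((-6 + 21)*21)*12)/9 = ((15*21)*12)/9 = (315*12)/9 = (⅑)*3780 = 420)
1/(C - 48446) = 1/(420 - 48446) = 1/(-48026) = -1/48026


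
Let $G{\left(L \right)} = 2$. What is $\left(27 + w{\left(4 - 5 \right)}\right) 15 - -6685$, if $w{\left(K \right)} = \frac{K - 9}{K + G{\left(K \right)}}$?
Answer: $6940$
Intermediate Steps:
$w{\left(K \right)} = \frac{-9 + K}{2 + K}$ ($w{\left(K \right)} = \frac{K - 9}{K + 2} = \frac{-9 + K}{2 + K}$)
$\left(27 + w{\left(4 - 5 \right)}\right) 15 - -6685 = \left(27 + \frac{-9 + \left(4 - 5\right)}{2 + \left(4 - 5\right)}\right) 15 - -6685 = \left(27 + \frac{-9 - 1}{2 - 1}\right) 15 + 6685 = \left(27 + 1^{-1} \left(-10\right)\right) 15 + 6685 = \left(27 + 1 \left(-10\right)\right) 15 + 6685 = \left(27 - 10\right) 15 + 6685 = 17 \cdot 15 + 6685 = 255 + 6685 = 6940$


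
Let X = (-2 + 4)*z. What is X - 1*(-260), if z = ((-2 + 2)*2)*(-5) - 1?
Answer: 258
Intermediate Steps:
z = -1 (z = (0*2)*(-5) - 1 = 0*(-5) - 1 = 0 - 1 = -1)
X = -2 (X = (-2 + 4)*(-1) = 2*(-1) = -2)
X - 1*(-260) = -2 - 1*(-260) = -2 + 260 = 258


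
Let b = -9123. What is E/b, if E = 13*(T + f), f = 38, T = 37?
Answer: -325/3041 ≈ -0.10687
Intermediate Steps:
E = 975 (E = 13*(37 + 38) = 13*75 = 975)
E/b = 975/(-9123) = 975*(-1/9123) = -325/3041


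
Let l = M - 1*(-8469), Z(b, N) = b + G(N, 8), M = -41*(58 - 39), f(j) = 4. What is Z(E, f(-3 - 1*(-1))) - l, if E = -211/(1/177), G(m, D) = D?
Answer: -45029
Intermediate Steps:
E = -37347 (E = -211/1/177 = -211*177 = -37347)
M = -779 (M = -41*19 = -779)
Z(b, N) = 8 + b (Z(b, N) = b + 8 = 8 + b)
l = 7690 (l = -779 - 1*(-8469) = -779 + 8469 = 7690)
Z(E, f(-3 - 1*(-1))) - l = (8 - 37347) - 1*7690 = -37339 - 7690 = -45029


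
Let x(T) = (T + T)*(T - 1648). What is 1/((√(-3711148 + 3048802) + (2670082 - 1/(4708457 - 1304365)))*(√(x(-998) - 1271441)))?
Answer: 3437832140309746884*√160399/7361748348392217425480002522115 - 11587842344464*I*√11804404006/22085245045176652276440007566345 ≈ 1.8703e-10 - 5.7006e-14*I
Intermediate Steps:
x(T) = 2*T*(-1648 + T) (x(T) = (2*T)*(-1648 + T) = 2*T*(-1648 + T))
1/((√(-3711148 + 3048802) + (2670082 - 1/(4708457 - 1304365)))*(√(x(-998) - 1271441))) = 1/((√(-3711148 + 3048802) + (2670082 - 1/(4708457 - 1304365)))*(√(2*(-998)*(-1648 - 998) - 1271441))) = 1/((√(-662346) + (2670082 - 1/3404092))*(√(2*(-998)*(-2646) - 1271441))) = 1/((3*I*√73594 + (2670082 - 1*1/3404092))*(√(5281416 - 1271441))) = 1/((3*I*√73594 + (2670082 - 1/3404092))*(√4009975)) = 1/((3*I*√73594 + 9089204775543/3404092)*((5*√160399))) = (√160399/801995)/(9089204775543/3404092 + 3*I*√73594) = √160399/(801995*(9089204775543/3404092 + 3*I*√73594))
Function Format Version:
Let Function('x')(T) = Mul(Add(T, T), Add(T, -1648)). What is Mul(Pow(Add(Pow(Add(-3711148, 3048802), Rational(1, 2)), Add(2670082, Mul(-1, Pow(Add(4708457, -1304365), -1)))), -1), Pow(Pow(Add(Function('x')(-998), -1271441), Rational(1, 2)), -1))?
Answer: Add(Mul(Rational(3437832140309746884, 7361748348392217425480002522115), Pow(160399, Rational(1, 2))), Mul(Rational(-11587842344464, 22085245045176652276440007566345), I, Pow(11804404006, Rational(1, 2)))) ≈ Add(1.8703e-10, Mul(-5.7006e-14, I))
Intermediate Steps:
Function('x')(T) = Mul(2, T, Add(-1648, T)) (Function('x')(T) = Mul(Mul(2, T), Add(-1648, T)) = Mul(2, T, Add(-1648, T)))
Mul(Pow(Add(Pow(Add(-3711148, 3048802), Rational(1, 2)), Add(2670082, Mul(-1, Pow(Add(4708457, -1304365), -1)))), -1), Pow(Pow(Add(Function('x')(-998), -1271441), Rational(1, 2)), -1)) = Mul(Pow(Add(Pow(Add(-3711148, 3048802), Rational(1, 2)), Add(2670082, Mul(-1, Pow(Add(4708457, -1304365), -1)))), -1), Pow(Pow(Add(Mul(2, -998, Add(-1648, -998)), -1271441), Rational(1, 2)), -1)) = Mul(Pow(Add(Pow(-662346, Rational(1, 2)), Add(2670082, Mul(-1, Pow(3404092, -1)))), -1), Pow(Pow(Add(Mul(2, -998, -2646), -1271441), Rational(1, 2)), -1)) = Mul(Pow(Add(Mul(3, I, Pow(73594, Rational(1, 2))), Add(2670082, Mul(-1, Rational(1, 3404092)))), -1), Pow(Pow(Add(5281416, -1271441), Rational(1, 2)), -1)) = Mul(Pow(Add(Mul(3, I, Pow(73594, Rational(1, 2))), Add(2670082, Rational(-1, 3404092))), -1), Pow(Pow(4009975, Rational(1, 2)), -1)) = Mul(Pow(Add(Mul(3, I, Pow(73594, Rational(1, 2))), Rational(9089204775543, 3404092)), -1), Pow(Mul(5, Pow(160399, Rational(1, 2))), -1)) = Mul(Pow(Add(Rational(9089204775543, 3404092), Mul(3, I, Pow(73594, Rational(1, 2)))), -1), Mul(Rational(1, 801995), Pow(160399, Rational(1, 2)))) = Mul(Rational(1, 801995), Pow(160399, Rational(1, 2)), Pow(Add(Rational(9089204775543, 3404092), Mul(3, I, Pow(73594, Rational(1, 2)))), -1))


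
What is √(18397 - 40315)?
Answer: I*√21918 ≈ 148.05*I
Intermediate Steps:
√(18397 - 40315) = √(-21918) = I*√21918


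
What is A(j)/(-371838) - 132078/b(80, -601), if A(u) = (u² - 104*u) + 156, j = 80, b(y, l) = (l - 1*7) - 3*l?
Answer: -8184918564/74057735 ≈ -110.52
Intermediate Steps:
b(y, l) = -7 - 2*l (b(y, l) = (l - 7) - 3*l = (-7 + l) - 3*l = -7 - 2*l)
A(u) = 156 + u² - 104*u
A(j)/(-371838) - 132078/b(80, -601) = (156 + 80² - 104*80)/(-371838) - 132078/(-7 - 2*(-601)) = (156 + 6400 - 8320)*(-1/371838) - 132078/(-7 + 1202) = -1764*(-1/371838) - 132078/1195 = 294/61973 - 132078*1/1195 = 294/61973 - 132078/1195 = -8184918564/74057735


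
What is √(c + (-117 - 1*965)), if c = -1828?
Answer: I*√2910 ≈ 53.944*I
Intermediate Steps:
√(c + (-117 - 1*965)) = √(-1828 + (-117 - 1*965)) = √(-1828 + (-117 - 965)) = √(-1828 - 1082) = √(-2910) = I*√2910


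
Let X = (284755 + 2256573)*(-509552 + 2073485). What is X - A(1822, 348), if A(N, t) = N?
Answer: 3974466721202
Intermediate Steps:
X = 3974466723024 (X = 2541328*1563933 = 3974466723024)
X - A(1822, 348) = 3974466723024 - 1*1822 = 3974466723024 - 1822 = 3974466721202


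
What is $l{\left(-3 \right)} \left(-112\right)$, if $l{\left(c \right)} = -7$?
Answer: $784$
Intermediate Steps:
$l{\left(-3 \right)} \left(-112\right) = \left(-7\right) \left(-112\right) = 784$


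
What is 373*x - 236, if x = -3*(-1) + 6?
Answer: 3121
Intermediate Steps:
x = 9 (x = 3 + 6 = 9)
373*x - 236 = 373*9 - 236 = 3357 - 236 = 3121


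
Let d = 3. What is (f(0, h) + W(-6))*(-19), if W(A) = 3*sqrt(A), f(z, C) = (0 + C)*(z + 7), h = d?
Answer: -399 - 57*I*sqrt(6) ≈ -399.0 - 139.62*I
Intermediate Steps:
h = 3
f(z, C) = C*(7 + z)
(f(0, h) + W(-6))*(-19) = (3*(7 + 0) + 3*sqrt(-6))*(-19) = (3*7 + 3*(I*sqrt(6)))*(-19) = (21 + 3*I*sqrt(6))*(-19) = -399 - 57*I*sqrt(6)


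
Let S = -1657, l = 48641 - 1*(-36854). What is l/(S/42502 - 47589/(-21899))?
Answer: 15914916444502/397268207 ≈ 40061.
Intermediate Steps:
l = 85495 (l = 48641 + 36854 = 85495)
l/(S/42502 - 47589/(-21899)) = 85495/(-1657/42502 - 47589/(-21899)) = 85495/(-1657*1/42502 - 47589*(-1/21899)) = 85495/(-1657/42502 + 47589/21899) = 85495/(1986341035/930751298) = 85495*(930751298/1986341035) = 15914916444502/397268207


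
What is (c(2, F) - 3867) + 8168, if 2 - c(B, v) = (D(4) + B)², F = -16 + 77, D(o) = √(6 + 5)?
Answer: 4288 - 4*√11 ≈ 4274.7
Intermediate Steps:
D(o) = √11
F = 61
c(B, v) = 2 - (B + √11)² (c(B, v) = 2 - (√11 + B)² = 2 - (B + √11)²)
(c(2, F) - 3867) + 8168 = ((2 - (2 + √11)²) - 3867) + 8168 = (-3865 - (2 + √11)²) + 8168 = 4303 - (2 + √11)²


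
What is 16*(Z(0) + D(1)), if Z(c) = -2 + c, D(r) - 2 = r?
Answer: 16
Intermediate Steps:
D(r) = 2 + r
16*(Z(0) + D(1)) = 16*((-2 + 0) + (2 + 1)) = 16*(-2 + 3) = 16*1 = 16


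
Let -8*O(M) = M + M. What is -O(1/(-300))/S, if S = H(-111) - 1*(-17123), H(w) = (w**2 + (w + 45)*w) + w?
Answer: -1/43990800 ≈ -2.2732e-8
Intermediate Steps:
H(w) = w + w**2 + w*(45 + w) (H(w) = (w**2 + (45 + w)*w) + w = (w**2 + w*(45 + w)) + w = w + w**2 + w*(45 + w))
O(M) = -M/4 (O(M) = -(M + M)/8 = -M/4)
S = 36659 (S = 2*(-111)*(23 - 111) - 1*(-17123) = 2*(-111)*(-88) + 17123 = 19536 + 17123 = 36659)
-O(1/(-300))/S = -(-1/4/(-300))/36659 = -(-1/4*(-1/300))/36659 = -1/(1200*36659) = -1*1/43990800 = -1/43990800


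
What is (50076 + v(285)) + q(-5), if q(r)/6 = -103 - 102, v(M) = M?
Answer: 49131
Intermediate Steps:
q(r) = -1230 (q(r) = 6*(-103 - 102) = 6*(-205) = -1230)
(50076 + v(285)) + q(-5) = (50076 + 285) - 1230 = 50361 - 1230 = 49131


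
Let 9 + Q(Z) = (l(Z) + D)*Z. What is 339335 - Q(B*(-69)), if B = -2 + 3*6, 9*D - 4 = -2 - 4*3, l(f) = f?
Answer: -2642096/3 ≈ -8.8070e+5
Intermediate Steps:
D = -10/9 (D = 4/9 + (-2 - 4*3)/9 = 4/9 + (-2 - 12)/9 = 4/9 + (⅑)*(-14) = 4/9 - 14/9 = -10/9 ≈ -1.1111)
B = 16 (B = -2 + 18 = 16)
Q(Z) = -9 + Z*(-10/9 + Z) (Q(Z) = -9 + (Z - 10/9)*Z = -9 + (-10/9 + Z)*Z = -9 + Z*(-10/9 + Z))
339335 - Q(B*(-69)) = 339335 - (-9 + (16*(-69))² - 160*(-69)/9) = 339335 - (-9 + (-1104)² - 10/9*(-1104)) = 339335 - (-9 + 1218816 + 3680/3) = 339335 - 1*3660101/3 = 339335 - 3660101/3 = -2642096/3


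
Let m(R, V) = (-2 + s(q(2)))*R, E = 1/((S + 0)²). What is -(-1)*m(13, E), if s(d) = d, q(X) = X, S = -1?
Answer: 0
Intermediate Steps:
E = 1 (E = 1/((-1 + 0)²) = 1/((-1)²) = 1/1 = 1)
m(R, V) = 0 (m(R, V) = (-2 + 2)*R = 0*R = 0)
-(-1)*m(13, E) = -(-1)*0 = -1*0 = 0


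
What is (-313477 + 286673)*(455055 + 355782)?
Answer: -21733674948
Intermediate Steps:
(-313477 + 286673)*(455055 + 355782) = -26804*810837 = -21733674948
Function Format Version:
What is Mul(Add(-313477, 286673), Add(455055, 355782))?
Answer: -21733674948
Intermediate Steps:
Mul(Add(-313477, 286673), Add(455055, 355782)) = Mul(-26804, 810837) = -21733674948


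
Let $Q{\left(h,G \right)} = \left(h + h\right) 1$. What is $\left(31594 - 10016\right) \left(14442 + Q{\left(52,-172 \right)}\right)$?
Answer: $313873588$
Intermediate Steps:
$Q{\left(h,G \right)} = 2 h$ ($Q{\left(h,G \right)} = 2 h 1 = 2 h$)
$\left(31594 - 10016\right) \left(14442 + Q{\left(52,-172 \right)}\right) = \left(31594 - 10016\right) \left(14442 + 2 \cdot 52\right) = 21578 \left(14442 + 104\right) = 21578 \cdot 14546 = 313873588$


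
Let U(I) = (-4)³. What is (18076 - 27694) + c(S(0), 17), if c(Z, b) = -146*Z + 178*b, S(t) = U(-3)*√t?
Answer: -6592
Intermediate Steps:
U(I) = -64
S(t) = -64*√t
(18076 - 27694) + c(S(0), 17) = (18076 - 27694) + (-(-9344)*√0 + 178*17) = -9618 + (-(-9344)*0 + 3026) = -9618 + (-146*0 + 3026) = -9618 + (0 + 3026) = -9618 + 3026 = -6592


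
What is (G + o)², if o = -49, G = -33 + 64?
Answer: 324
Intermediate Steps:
G = 31
(G + o)² = (31 - 49)² = (-18)² = 324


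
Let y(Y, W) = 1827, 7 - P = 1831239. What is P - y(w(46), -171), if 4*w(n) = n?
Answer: -1833059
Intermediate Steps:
P = -1831232 (P = 7 - 1*1831239 = 7 - 1831239 = -1831232)
w(n) = n/4
P - y(w(46), -171) = -1831232 - 1*1827 = -1831232 - 1827 = -1833059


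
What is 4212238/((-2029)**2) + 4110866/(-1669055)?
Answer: -9893324799216/6871234055255 ≈ -1.4398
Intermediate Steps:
4212238/((-2029)**2) + 4110866/(-1669055) = 4212238/4116841 + 4110866*(-1/1669055) = 4212238*(1/4116841) - 4110866/1669055 = 4212238/4116841 - 4110866/1669055 = -9893324799216/6871234055255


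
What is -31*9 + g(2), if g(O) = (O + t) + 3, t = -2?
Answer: -276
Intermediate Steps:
g(O) = 1 + O (g(O) = (O - 2) + 3 = (-2 + O) + 3 = 1 + O)
-31*9 + g(2) = -31*9 + (1 + 2) = -279 + 3 = -276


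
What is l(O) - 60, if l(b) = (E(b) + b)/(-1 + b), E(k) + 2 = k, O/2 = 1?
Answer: -58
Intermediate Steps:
O = 2 (O = 2*1 = 2)
E(k) = -2 + k
l(b) = (-2 + 2*b)/(-1 + b) (l(b) = ((-2 + b) + b)/(-1 + b) = (-2 + 2*b)/(-1 + b))
l(O) - 60 = 2 - 60 = -58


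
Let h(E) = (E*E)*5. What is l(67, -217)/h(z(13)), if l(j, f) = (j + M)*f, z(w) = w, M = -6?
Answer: -13237/845 ≈ -15.665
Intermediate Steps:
h(E) = 5*E² (h(E) = E²*5 = 5*E²)
l(j, f) = f*(-6 + j) (l(j, f) = (j - 6)*f = (-6 + j)*f = f*(-6 + j))
l(67, -217)/h(z(13)) = (-217*(-6 + 67))/((5*13²)) = (-217*61)/((5*169)) = -13237/845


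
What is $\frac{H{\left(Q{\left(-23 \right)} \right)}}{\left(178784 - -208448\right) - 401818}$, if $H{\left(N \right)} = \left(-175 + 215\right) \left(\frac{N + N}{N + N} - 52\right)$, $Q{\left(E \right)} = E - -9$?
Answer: $\frac{20}{143} \approx 0.13986$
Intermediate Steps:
$Q{\left(E \right)} = 9 + E$ ($Q{\left(E \right)} = E + 9 = 9 + E$)
$H{\left(N \right)} = -2040$ ($H{\left(N \right)} = 40 \left(\frac{2 N}{2 N} - 52\right) = 40 \left(2 N \frac{1}{2 N} - 52\right) = 40 \left(1 - 52\right) = 40 \left(-51\right) = -2040$)
$\frac{H{\left(Q{\left(-23 \right)} \right)}}{\left(178784 - -208448\right) - 401818} = - \frac{2040}{\left(178784 - -208448\right) - 401818} = - \frac{2040}{\left(178784 + 208448\right) - 401818} = - \frac{2040}{387232 - 401818} = - \frac{2040}{-14586} = \left(-2040\right) \left(- \frac{1}{14586}\right) = \frac{20}{143}$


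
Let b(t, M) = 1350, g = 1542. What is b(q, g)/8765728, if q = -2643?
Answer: 675/4382864 ≈ 0.00015401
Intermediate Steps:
b(q, g)/8765728 = 1350/8765728 = 1350*(1/8765728) = 675/4382864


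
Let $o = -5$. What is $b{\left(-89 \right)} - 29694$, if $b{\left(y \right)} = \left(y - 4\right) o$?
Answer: $-29229$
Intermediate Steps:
$b{\left(y \right)} = 20 - 5 y$ ($b{\left(y \right)} = \left(y - 4\right) \left(-5\right) = \left(-4 + y\right) \left(-5\right) = 20 - 5 y$)
$b{\left(-89 \right)} - 29694 = \left(20 - -445\right) - 29694 = \left(20 + 445\right) - 29694 = 465 - 29694 = -29229$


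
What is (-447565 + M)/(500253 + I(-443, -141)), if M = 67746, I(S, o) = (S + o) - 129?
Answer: -379819/499540 ≈ -0.76034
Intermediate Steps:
I(S, o) = -129 + S + o
(-447565 + M)/(500253 + I(-443, -141)) = (-447565 + 67746)/(500253 + (-129 - 443 - 141)) = -379819/(500253 - 713) = -379819/499540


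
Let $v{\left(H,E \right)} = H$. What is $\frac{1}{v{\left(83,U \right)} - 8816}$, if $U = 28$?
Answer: $- \frac{1}{8733} \approx -0.00011451$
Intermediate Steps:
$\frac{1}{v{\left(83,U \right)} - 8816} = \frac{1}{83 - 8816} = \frac{1}{-8733} = - \frac{1}{8733}$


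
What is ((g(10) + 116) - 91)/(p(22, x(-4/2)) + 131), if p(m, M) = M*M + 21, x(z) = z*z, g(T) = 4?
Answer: 29/168 ≈ 0.17262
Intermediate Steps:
x(z) = z²
p(m, M) = 21 + M² (p(m, M) = M² + 21 = 21 + M²)
((g(10) + 116) - 91)/(p(22, x(-4/2)) + 131) = ((4 + 116) - 91)/((21 + ((-4/2)²)²) + 131) = (120 - 91)/((21 + ((-4*½)²)²) + 131) = 29/((21 + ((-2)²)²) + 131) = 29/((21 + 4²) + 131) = 29/((21 + 16) + 131) = 29/(37 + 131) = 29/168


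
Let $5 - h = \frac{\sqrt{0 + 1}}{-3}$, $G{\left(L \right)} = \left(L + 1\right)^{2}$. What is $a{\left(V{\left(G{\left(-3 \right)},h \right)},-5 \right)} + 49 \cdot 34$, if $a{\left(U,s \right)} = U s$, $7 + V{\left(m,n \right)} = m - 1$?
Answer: $1686$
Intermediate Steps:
$G{\left(L \right)} = \left(1 + L\right)^{2}$
$h = \frac{16}{3}$ ($h = 5 - \frac{\sqrt{0 + 1}}{-3} = 5 - \sqrt{1} \left(- \frac{1}{3}\right) = 5 - 1 \left(- \frac{1}{3}\right) = 5 - - \frac{1}{3} = 5 + \frac{1}{3} = \frac{16}{3} \approx 5.3333$)
$V{\left(m,n \right)} = -8 + m$ ($V{\left(m,n \right)} = -7 + \left(m - 1\right) = -7 + \left(-1 + m\right) = -8 + m$)
$a{\left(V{\left(G{\left(-3 \right)},h \right)},-5 \right)} + 49 \cdot 34 = \left(-8 + \left(1 - 3\right)^{2}\right) \left(-5\right) + 49 \cdot 34 = \left(-8 + \left(-2\right)^{2}\right) \left(-5\right) + 1666 = \left(-8 + 4\right) \left(-5\right) + 1666 = \left(-4\right) \left(-5\right) + 1666 = 20 + 1666 = 1686$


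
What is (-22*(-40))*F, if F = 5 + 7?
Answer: 10560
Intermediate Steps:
F = 12
(-22*(-40))*F = -22*(-40)*12 = 880*12 = 10560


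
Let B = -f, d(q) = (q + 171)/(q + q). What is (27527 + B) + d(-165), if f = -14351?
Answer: 2303289/55 ≈ 41878.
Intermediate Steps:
d(q) = (171 + q)/(2*q) (d(q) = (171 + q)/((2*q)) = (171 + q)*(1/(2*q)) = (171 + q)/(2*q))
B = 14351 (B = -1*(-14351) = 14351)
(27527 + B) + d(-165) = (27527 + 14351) + (½)*(171 - 165)/(-165) = 41878 + (½)*(-1/165)*6 = 41878 - 1/55 = 2303289/55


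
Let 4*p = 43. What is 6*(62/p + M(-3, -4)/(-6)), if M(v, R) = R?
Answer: 1660/43 ≈ 38.605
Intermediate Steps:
p = 43/4 (p = (¼)*43 = 43/4 ≈ 10.750)
6*(62/p + M(-3, -4)/(-6)) = 6*(62/(43/4) - 4/(-6)) = 6*(62*(4/43) - 4*(-⅙)) = 6*(248/43 + ⅔) = 6*(830/129) = 1660/43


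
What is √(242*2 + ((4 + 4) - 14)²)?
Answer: 2*√130 ≈ 22.803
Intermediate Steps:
√(242*2 + ((4 + 4) - 14)²) = √(484 + (8 - 14)²) = √(484 + (-6)²) = √(484 + 36) = √520 = 2*√130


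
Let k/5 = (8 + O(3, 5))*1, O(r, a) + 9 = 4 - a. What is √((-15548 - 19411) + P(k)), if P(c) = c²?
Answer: I*√34859 ≈ 186.71*I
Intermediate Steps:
O(r, a) = -5 - a (O(r, a) = -9 + (4 - a) = -5 - a)
k = -10 (k = 5*((8 + (-5 - 1*5))*1) = 5*((8 + (-5 - 5))*1) = 5*((8 - 10)*1) = 5*(-2*1) = 5*(-2) = -10)
√((-15548 - 19411) + P(k)) = √((-15548 - 19411) + (-10)²) = √(-34959 + 100) = √(-34859) = I*√34859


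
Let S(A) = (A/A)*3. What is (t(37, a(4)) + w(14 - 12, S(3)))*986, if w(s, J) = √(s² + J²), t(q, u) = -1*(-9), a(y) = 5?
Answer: 8874 + 986*√13 ≈ 12429.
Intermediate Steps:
t(q, u) = 9
S(A) = 3 (S(A) = 1*3 = 3)
w(s, J) = √(J² + s²)
(t(37, a(4)) + w(14 - 12, S(3)))*986 = (9 + √(3² + (14 - 12)²))*986 = (9 + √(9 + 2²))*986 = (9 + √(9 + 4))*986 = (9 + √13)*986 = 8874 + 986*√13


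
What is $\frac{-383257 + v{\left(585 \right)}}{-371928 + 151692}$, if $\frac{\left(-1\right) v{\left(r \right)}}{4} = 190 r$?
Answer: $\frac{827857}{220236} \approx 3.759$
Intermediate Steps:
$v{\left(r \right)} = - 760 r$ ($v{\left(r \right)} = - 4 \cdot 190 r = - 760 r$)
$\frac{-383257 + v{\left(585 \right)}}{-371928 + 151692} = \frac{-383257 - 444600}{-371928 + 151692} = \frac{-383257 - 444600}{-220236} = \left(-827857\right) \left(- \frac{1}{220236}\right) = \frac{827857}{220236}$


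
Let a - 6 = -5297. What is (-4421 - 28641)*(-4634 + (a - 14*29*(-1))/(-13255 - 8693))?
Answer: 1681238192057/10974 ≈ 1.5320e+8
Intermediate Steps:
a = -5291 (a = 6 - 5297 = -5291)
(-4421 - 28641)*(-4634 + (a - 14*29*(-1))/(-13255 - 8693)) = (-4421 - 28641)*(-4634 + (-5291 - 14*29*(-1))/(-13255 - 8693)) = -33062*(-4634 + (-5291 - 406*(-1))/(-21948)) = -33062*(-4634 + (-5291 + 406)*(-1/21948)) = -33062*(-4634 - 4885*(-1/21948)) = -33062*(-4634 + 4885/21948) = -33062*(-101702147/21948) = 1681238192057/10974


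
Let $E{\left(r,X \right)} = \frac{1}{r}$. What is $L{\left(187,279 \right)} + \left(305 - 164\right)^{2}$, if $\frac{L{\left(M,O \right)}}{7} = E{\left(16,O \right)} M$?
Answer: $\frac{319405}{16} \approx 19963.0$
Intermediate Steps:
$L{\left(M,O \right)} = \frac{7 M}{16}$ ($L{\left(M,O \right)} = 7 \frac{M}{16} = \frac{7 M}{16}$)
$L{\left(187,279 \right)} + \left(305 - 164\right)^{2} = \frac{7}{16} \cdot 187 + \left(305 - 164\right)^{2} = \frac{1309}{16} + 141^{2} = \frac{1309}{16} + 19881 = \frac{319405}{16}$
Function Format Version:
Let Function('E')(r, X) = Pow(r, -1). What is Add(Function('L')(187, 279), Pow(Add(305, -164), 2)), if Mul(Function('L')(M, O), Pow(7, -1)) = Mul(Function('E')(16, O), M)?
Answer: Rational(319405, 16) ≈ 19963.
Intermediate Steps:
Function('L')(M, O) = Mul(Rational(7, 16), M) (Function('L')(M, O) = Mul(7, Mul(Pow(16, -1), M)) = Mul(7, Mul(Rational(1, 16), M)) = Mul(Rational(7, 16), M))
Add(Function('L')(187, 279), Pow(Add(305, -164), 2)) = Add(Mul(Rational(7, 16), 187), Pow(Add(305, -164), 2)) = Add(Rational(1309, 16), Pow(141, 2)) = Add(Rational(1309, 16), 19881) = Rational(319405, 16)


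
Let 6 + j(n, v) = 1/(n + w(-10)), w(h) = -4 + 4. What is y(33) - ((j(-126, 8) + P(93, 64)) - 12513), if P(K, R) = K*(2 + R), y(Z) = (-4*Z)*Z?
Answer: 255151/126 ≈ 2025.0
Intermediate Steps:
w(h) = 0
y(Z) = -4*Z²
j(n, v) = -6 + 1/n (j(n, v) = -6 + 1/(n + 0) = -6 + 1/n)
y(33) - ((j(-126, 8) + P(93, 64)) - 12513) = -4*33² - (((-6 + 1/(-126)) + 93*(2 + 64)) - 12513) = -4*1089 - (((-6 - 1/126) + 93*66) - 12513) = -4356 - ((-757/126 + 6138) - 12513) = -4356 - (772631/126 - 12513) = -4356 - 1*(-804007/126) = -4356 + 804007/126 = 255151/126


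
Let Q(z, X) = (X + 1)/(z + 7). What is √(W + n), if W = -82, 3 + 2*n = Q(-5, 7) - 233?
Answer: 3*I*√22 ≈ 14.071*I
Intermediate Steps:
Q(z, X) = (1 + X)/(7 + z)
n = -116 (n = -3/2 + ((1 + 7)/(7 - 5) - 233)/2 = -3/2 + (8/2 - 233)/2 = -3/2 + ((½)*8 - 233)/2 = -3/2 + (4 - 233)/2 = -3/2 + (½)*(-229) = -3/2 - 229/2 = -116)
√(W + n) = √(-82 - 116) = √(-198) = 3*I*√22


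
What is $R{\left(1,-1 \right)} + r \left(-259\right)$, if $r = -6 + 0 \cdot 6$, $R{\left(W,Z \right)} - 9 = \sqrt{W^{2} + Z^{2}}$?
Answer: $1563 + \sqrt{2} \approx 1564.4$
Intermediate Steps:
$R{\left(W,Z \right)} = 9 + \sqrt{W^{2} + Z^{2}}$
$r = -6$ ($r = -6 + 0 = -6$)
$R{\left(1,-1 \right)} + r \left(-259\right) = \left(9 + \sqrt{1^{2} + \left(-1\right)^{2}}\right) - -1554 = \left(9 + \sqrt{1 + 1}\right) + 1554 = \left(9 + \sqrt{2}\right) + 1554 = 1563 + \sqrt{2}$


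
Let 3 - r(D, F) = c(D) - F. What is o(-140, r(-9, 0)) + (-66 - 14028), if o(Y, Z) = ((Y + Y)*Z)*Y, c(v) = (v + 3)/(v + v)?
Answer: 271318/3 ≈ 90439.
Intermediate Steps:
c(v) = (3 + v)/(2*v) (c(v) = (3 + v)/((2*v)) = (3 + v)*(1/(2*v)) = (3 + v)/(2*v))
r(D, F) = 3 + F - (3 + D)/(2*D) (r(D, F) = 3 - ((3 + D)/(2*D) - F) = 3 - (-F + (3 + D)/(2*D)) = 3 + (F - (3 + D)/(2*D)) = 3 + F - (3 + D)/(2*D))
o(Y, Z) = 2*Z*Y² (o(Y, Z) = ((2*Y)*Z)*Y = (2*Y*Z)*Y = 2*Z*Y²)
o(-140, r(-9, 0)) + (-66 - 14028) = 2*(5/2 + 0 - 3/2/(-9))*(-140)² + (-66 - 14028) = 2*(5/2 + 0 - 3/2*(-⅑))*19600 - 14094 = 2*(5/2 + 0 + ⅙)*19600 - 14094 = 2*(8/3)*19600 - 14094 = 313600/3 - 14094 = 271318/3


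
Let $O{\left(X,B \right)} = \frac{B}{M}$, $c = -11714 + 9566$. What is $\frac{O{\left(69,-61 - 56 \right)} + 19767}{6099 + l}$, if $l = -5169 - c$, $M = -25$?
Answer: $\frac{82382}{12825} \approx 6.4235$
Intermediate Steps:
$c = -2148$
$O{\left(X,B \right)} = - \frac{B}{25}$ ($O{\left(X,B \right)} = \frac{B}{-25} = B \left(- \frac{1}{25}\right) = - \frac{B}{25}$)
$l = -3021$ ($l = -5169 - -2148 = -5169 + 2148 = -3021$)
$\frac{O{\left(69,-61 - 56 \right)} + 19767}{6099 + l} = \frac{- \frac{-61 - 56}{25} + 19767}{6099 - 3021} = \frac{- \frac{-61 - 56}{25} + 19767}{3078} = \left(\left(- \frac{1}{25}\right) \left(-117\right) + 19767\right) \frac{1}{3078} = \left(\frac{117}{25} + 19767\right) \frac{1}{3078} = \frac{494292}{25} \cdot \frac{1}{3078} = \frac{82382}{12825}$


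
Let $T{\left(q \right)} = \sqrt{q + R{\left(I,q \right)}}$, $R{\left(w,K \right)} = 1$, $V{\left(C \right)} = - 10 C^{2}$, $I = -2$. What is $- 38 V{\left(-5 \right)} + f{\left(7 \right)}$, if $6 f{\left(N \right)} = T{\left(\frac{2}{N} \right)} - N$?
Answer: $\frac{56993}{6} + \frac{\sqrt{7}}{14} \approx 9499.0$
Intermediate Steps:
$T{\left(q \right)} = \sqrt{1 + q}$ ($T{\left(q \right)} = \sqrt{q + 1} = \sqrt{1 + q}$)
$f{\left(N \right)} = - \frac{N}{6} + \frac{\sqrt{1 + \frac{2}{N}}}{6}$ ($f{\left(N \right)} = \frac{\sqrt{1 + \frac{2}{N}} - N}{6} = - \frac{N}{6} + \frac{\sqrt{1 + \frac{2}{N}}}{6}$)
$- 38 V{\left(-5 \right)} + f{\left(7 \right)} = - 38 \left(- 10 \left(-5\right)^{2}\right) + \left(\left(- \frac{1}{6}\right) 7 + \frac{\sqrt{\frac{2 + 7}{7}}}{6}\right) = - 38 \left(\left(-10\right) 25\right) - \left(\frac{7}{6} - \frac{\sqrt{\frac{1}{7} \cdot 9}}{6}\right) = \left(-38\right) \left(-250\right) - \left(\frac{7}{6} - \frac{\sqrt{\frac{9}{7}}}{6}\right) = 9500 - \left(\frac{7}{6} - \frac{\frac{3}{7} \sqrt{7}}{6}\right) = 9500 - \left(\frac{7}{6} - \frac{\sqrt{7}}{14}\right) = \frac{56993}{6} + \frac{\sqrt{7}}{14}$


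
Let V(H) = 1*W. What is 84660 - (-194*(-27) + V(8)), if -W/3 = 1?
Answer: 79425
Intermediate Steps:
W = -3 (W = -3*1 = -3)
V(H) = -3 (V(H) = 1*(-3) = -3)
84660 - (-194*(-27) + V(8)) = 84660 - (-194*(-27) - 3) = 84660 - (5238 - 3) = 84660 - 1*5235 = 84660 - 5235 = 79425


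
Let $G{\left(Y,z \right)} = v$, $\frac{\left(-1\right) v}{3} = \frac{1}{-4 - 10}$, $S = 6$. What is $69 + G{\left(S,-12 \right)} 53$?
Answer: $\frac{1125}{14} \approx 80.357$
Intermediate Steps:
$v = \frac{3}{14}$ ($v = - \frac{3}{-4 - 10} = - \frac{3}{-14} = \left(-3\right) \left(- \frac{1}{14}\right) = \frac{3}{14} \approx 0.21429$)
$G{\left(Y,z \right)} = \frac{3}{14}$
$69 + G{\left(S,-12 \right)} 53 = 69 + \frac{3}{14} \cdot 53 = 69 + \frac{159}{14} = \frac{1125}{14}$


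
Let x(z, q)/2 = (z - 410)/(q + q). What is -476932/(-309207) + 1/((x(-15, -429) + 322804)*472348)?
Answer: 31197232968526768379/20225950060927428276 ≈ 1.5424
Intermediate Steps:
x(z, q) = (-410 + z)/q (x(z, q) = 2*((z - 410)/(q + q)) = 2*((-410 + z)/((2*q))) = 2*((-410 + z)*(1/(2*q))) = 2*((-410 + z)/(2*q)) = (-410 + z)/q)
-476932/(-309207) + 1/((x(-15, -429) + 322804)*472348) = -476932/(-309207) + 1/(((-410 - 15)/(-429) + 322804)*472348) = -476932*(-1/309207) + (1/472348)/(-1/429*(-425) + 322804) = 476932/309207 + (1/472348)/(425/429 + 322804) = 476932/309207 + (1/472348)/(138483341/429) = 476932/309207 + (429/138483341)*(1/472348) = 476932/309207 + 429/65412329154668 = 31197232968526768379/20225950060927428276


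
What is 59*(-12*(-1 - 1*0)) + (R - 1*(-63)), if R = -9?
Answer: 762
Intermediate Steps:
59*(-12*(-1 - 1*0)) + (R - 1*(-63)) = 59*(-12*(-1 - 1*0)) + (-9 - 1*(-63)) = 59*(-12*(-1 + 0)) + (-9 + 63) = 59*(-12*(-1)) + 54 = 59*12 + 54 = 708 + 54 = 762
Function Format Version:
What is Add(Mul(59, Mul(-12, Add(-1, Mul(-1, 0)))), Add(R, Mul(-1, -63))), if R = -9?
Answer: 762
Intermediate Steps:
Add(Mul(59, Mul(-12, Add(-1, Mul(-1, 0)))), Add(R, Mul(-1, -63))) = Add(Mul(59, Mul(-12, Add(-1, Mul(-1, 0)))), Add(-9, Mul(-1, -63))) = Add(Mul(59, Mul(-12, Add(-1, 0))), Add(-9, 63)) = Add(Mul(59, Mul(-12, -1)), 54) = Add(Mul(59, 12), 54) = Add(708, 54) = 762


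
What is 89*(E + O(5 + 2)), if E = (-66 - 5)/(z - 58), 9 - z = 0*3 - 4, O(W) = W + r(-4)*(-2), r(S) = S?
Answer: 66394/45 ≈ 1475.4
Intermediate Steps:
O(W) = 8 + W (O(W) = W - 4*(-2) = W + 8 = 8 + W)
z = 13 (z = 9 - (0*3 - 4) = 9 - (0 - 4) = 9 - 1*(-4) = 9 + 4 = 13)
E = 71/45 (E = (-66 - 5)/(13 - 58) = -71/(-45) = -71*(-1/45) = 71/45 ≈ 1.5778)
89*(E + O(5 + 2)) = 89*(71/45 + (8 + (5 + 2))) = 89*(71/45 + (8 + 7)) = 89*(71/45 + 15) = 89*(746/45) = 66394/45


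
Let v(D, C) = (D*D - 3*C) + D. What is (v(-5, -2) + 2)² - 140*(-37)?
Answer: 5964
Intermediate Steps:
v(D, C) = D + D² - 3*C (v(D, C) = (D² - 3*C) + D = D + D² - 3*C)
(v(-5, -2) + 2)² - 140*(-37) = ((-5 + (-5)² - 3*(-2)) + 2)² - 140*(-37) = ((-5 + 25 + 6) + 2)² + 5180 = (26 + 2)² + 5180 = 28² + 5180 = 784 + 5180 = 5964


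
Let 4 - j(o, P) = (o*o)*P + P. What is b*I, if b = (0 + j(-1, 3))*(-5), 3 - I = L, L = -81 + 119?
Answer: -350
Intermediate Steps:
L = 38
j(o, P) = 4 - P - P*o**2 (j(o, P) = 4 - ((o*o)*P + P) = 4 - (o**2*P + P) = 4 - (P*o**2 + P) = 4 - (P + P*o**2) = 4 + (-P - P*o**2) = 4 - P - P*o**2)
I = -35 (I = 3 - 1*38 = 3 - 38 = -35)
b = 10 (b = (0 + (4 - 1*3 - 1*3*(-1)**2))*(-5) = (0 + (4 - 3 - 1*3*1))*(-5) = (0 + (4 - 3 - 3))*(-5) = (0 - 2)*(-5) = -2*(-5) = 10)
b*I = 10*(-35) = -350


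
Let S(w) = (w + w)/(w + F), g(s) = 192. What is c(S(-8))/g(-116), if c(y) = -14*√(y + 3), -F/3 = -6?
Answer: -7*√35/480 ≈ -0.086276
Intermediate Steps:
F = 18 (F = -3*(-6) = 18)
S(w) = 2*w/(18 + w) (S(w) = (w + w)/(w + 18) = (2*w)/(18 + w) = 2*w/(18 + w))
c(y) = -14*√(3 + y)
c(S(-8))/g(-116) = -14*√(3 + 2*(-8)/(18 - 8))/192 = -14*√(3 + 2*(-8)/10)*(1/192) = -14*√(3 + 2*(-8)*(⅒))*(1/192) = -14*√(3 - 8/5)*(1/192) = -14*√35/5*(1/192) = -7*√35/480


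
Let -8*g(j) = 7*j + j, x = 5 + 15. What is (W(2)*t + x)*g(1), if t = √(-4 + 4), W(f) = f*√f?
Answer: -20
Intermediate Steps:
W(f) = f^(3/2)
t = 0 (t = √0 = 0)
x = 20
g(j) = -j (g(j) = -(7*j + j)/8 = -j)
(W(2)*t + x)*g(1) = (2^(3/2)*0 + 20)*(-1*1) = ((2*√2)*0 + 20)*(-1) = (0 + 20)*(-1) = 20*(-1) = -20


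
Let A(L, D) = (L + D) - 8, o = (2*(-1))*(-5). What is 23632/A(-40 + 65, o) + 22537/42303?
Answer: 333437665/380727 ≈ 875.79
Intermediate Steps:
o = 10 (o = -2*(-5) = 10)
A(L, D) = -8 + D + L (A(L, D) = (D + L) - 8 = -8 + D + L)
23632/A(-40 + 65, o) + 22537/42303 = 23632/(-8 + 10 + (-40 + 65)) + 22537/42303 = 23632/(-8 + 10 + 25) + 22537*(1/42303) = 23632/27 + 22537/42303 = 333437665/380727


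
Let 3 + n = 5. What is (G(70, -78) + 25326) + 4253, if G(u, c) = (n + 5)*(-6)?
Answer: 29537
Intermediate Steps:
n = 2 (n = -3 + 5 = 2)
G(u, c) = -42 (G(u, c) = (2 + 5)*(-6) = 7*(-6) = -42)
(G(70, -78) + 25326) + 4253 = (-42 + 25326) + 4253 = 25284 + 4253 = 29537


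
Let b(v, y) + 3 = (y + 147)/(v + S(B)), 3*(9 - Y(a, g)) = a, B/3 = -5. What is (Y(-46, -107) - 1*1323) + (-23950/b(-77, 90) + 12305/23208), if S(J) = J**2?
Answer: 25342252181/1601352 ≈ 15826.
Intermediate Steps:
B = -15 (B = 3*(-5) = -15)
Y(a, g) = 9 - a/3
b(v, y) = -3 + (147 + y)/(225 + v) (b(v, y) = -3 + (y + 147)/(v + (-15)**2) = -3 + (147 + y)/(v + 225) = -3 + (147 + y)/(225 + v))
(Y(-46, -107) - 1*1323) + (-23950/b(-77, 90) + 12305/23208) = ((9 - 1/3*(-46)) - 1*1323) + (-23950*(225 - 77)/(-528 + 90 - 3*(-77)) + 12305/23208) = ((9 + 46/3) - 1323) + (-23950*148/(-528 + 90 + 231) + 12305*(1/23208)) = (73/3 - 1323) + (-23950/((1/148)*(-207)) + 12305/23208) = -3896/3 + (-23950/(-207/148) + 12305/23208) = -3896/3 + (-23950*(-148/207) + 12305/23208) = -3896/3 + (3544600/207 + 12305/23208) = -3896/3 + 27421874645/1601352 = 25342252181/1601352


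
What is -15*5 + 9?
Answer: -66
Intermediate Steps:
-15*5 + 9 = -75 + 9 = -66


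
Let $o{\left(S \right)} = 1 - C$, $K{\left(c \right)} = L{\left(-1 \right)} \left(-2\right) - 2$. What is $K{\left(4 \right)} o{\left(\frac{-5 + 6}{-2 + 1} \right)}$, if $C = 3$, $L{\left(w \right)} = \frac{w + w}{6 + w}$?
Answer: $\frac{12}{5} \approx 2.4$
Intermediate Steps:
$L{\left(w \right)} = \frac{2 w}{6 + w}$
$K{\left(c \right)} = - \frac{6}{5}$ ($K{\left(c \right)} = 2 \left(-1\right) \frac{1}{6 - 1} \left(-2\right) - 2 = 2 \left(-1\right) \frac{1}{5} \left(-2\right) - 2 = \left(- \frac{2}{5}\right) \left(-2\right) - 2 = \frac{4}{5} - 2 = - \frac{6}{5}$)
$o{\left(S \right)} = -2$ ($o{\left(S \right)} = 1 - 3 = -2$)
$K{\left(4 \right)} o{\left(\frac{-5 + 6}{-2 + 1} \right)} = \left(- \frac{6}{5}\right) \left(-2\right) = \frac{12}{5}$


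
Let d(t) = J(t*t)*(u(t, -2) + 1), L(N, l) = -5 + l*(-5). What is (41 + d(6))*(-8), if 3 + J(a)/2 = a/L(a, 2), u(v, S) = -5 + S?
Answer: -4232/5 ≈ -846.40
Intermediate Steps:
L(N, l) = -5 - 5*l
J(a) = -6 - 2*a/15 (J(a) = -6 + 2*(a/(-5 - 5*2)) = -6 + 2*(a/(-5 - 10)) = -6 + 2*(a/(-15)) = -6 + 2*(a*(-1/15)) = -6 + 2*(-a/15) = -6 - 2*a/15)
d(t) = 36 + 4*t²/5 (d(t) = (-6 - 2*t*t/15)*((-5 - 2) + 1) = (-6 - 2*t²/15)*(-7 + 1) = (-6 - 2*t²/15)*(-6) = 36 + 4*t²/5)
(41 + d(6))*(-8) = (41 + (36 + (⅘)*6²))*(-8) = (41 + (36 + (⅘)*36))*(-8) = (41 + (36 + 144/5))*(-8) = (41 + 324/5)*(-8) = (529/5)*(-8) = -4232/5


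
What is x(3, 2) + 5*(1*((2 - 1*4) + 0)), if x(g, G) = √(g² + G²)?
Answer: -10 + √13 ≈ -6.3944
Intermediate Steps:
x(g, G) = √(G² + g²)
x(3, 2) + 5*(1*((2 - 1*4) + 0)) = √(2² + 3²) + 5*(1*((2 - 1*4) + 0)) = √(4 + 9) + 5*(1*((2 - 4) + 0)) = √13 + 5*(1*(-2 + 0)) = √13 + 5*(1*(-2)) = √13 + 5*(-2) = √13 - 10 = -10 + √13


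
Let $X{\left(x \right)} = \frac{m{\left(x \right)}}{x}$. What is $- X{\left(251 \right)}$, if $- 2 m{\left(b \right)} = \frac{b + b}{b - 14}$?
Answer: $\frac{1}{237} \approx 0.0042194$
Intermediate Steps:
$m{\left(b \right)} = - \frac{b}{-14 + b}$ ($m{\left(b \right)} = - \frac{\left(b + b\right) \frac{1}{b - 14}}{2} = - \frac{2 b \frac{1}{-14 + b}}{2} = - \frac{b}{-14 + b}$)
$X{\left(x \right)} = - \frac{1}{-14 + x}$ ($X{\left(x \right)} = \frac{\left(-1\right) x \frac{1}{-14 + x}}{x} = - \frac{1}{-14 + x}$)
$- X{\left(251 \right)} = - \frac{-1}{-14 + 251} = - \frac{-1}{237} = \left(-1\right) \left(- \frac{1}{237}\right) = \frac{1}{237}$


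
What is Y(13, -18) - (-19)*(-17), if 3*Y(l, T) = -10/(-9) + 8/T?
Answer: -2905/9 ≈ -322.78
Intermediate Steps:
Y(l, T) = 10/27 + 8/(3*T) (Y(l, T) = (-10/(-9) + 8/T)/3 = (-10*(-⅑) + 8/T)/3 = (10/9 + 8/T)/3 = 10/27 + 8/(3*T))
Y(13, -18) - (-19)*(-17) = (2/27)*(36 + 5*(-18))/(-18) - (-19)*(-17) = (2/27)*(-1/18)*(36 - 90) - 1*323 = (2/27)*(-1/18)*(-54) - 323 = 2/9 - 323 = -2905/9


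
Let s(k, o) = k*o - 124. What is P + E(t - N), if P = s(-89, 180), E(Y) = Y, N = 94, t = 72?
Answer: -16166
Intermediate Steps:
s(k, o) = -124 + k*o
P = -16144 (P = -124 - 89*180 = -124 - 16020 = -16144)
P + E(t - N) = -16144 + (72 - 1*94) = -16144 + (72 - 94) = -16144 - 22 = -16166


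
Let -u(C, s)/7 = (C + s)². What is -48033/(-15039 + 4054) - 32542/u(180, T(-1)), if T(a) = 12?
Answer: 6376146727/1417328640 ≈ 4.4987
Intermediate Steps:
u(C, s) = -7*(C + s)²
-48033/(-15039 + 4054) - 32542/u(180, T(-1)) = -48033/(-15039 + 4054) - 32542*(-1/(7*(180 + 12)²)) = -48033/(-10985) - 32542/((-7*192²)) = -48033*(-1/10985) - 32542/((-7*36864)) = 48033/10985 - 32542/(-258048) = 48033/10985 - 32542*(-1/258048) = 48033/10985 + 16271/129024 = 6376146727/1417328640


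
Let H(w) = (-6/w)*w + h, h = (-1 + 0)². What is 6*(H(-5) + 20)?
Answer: 90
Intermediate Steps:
h = 1 (h = (-1)² = 1)
H(w) = -5 (H(w) = (-6/w)*w + 1 = -6 + 1 = -5)
6*(H(-5) + 20) = 6*(-5 + 20) = 6*15 = 90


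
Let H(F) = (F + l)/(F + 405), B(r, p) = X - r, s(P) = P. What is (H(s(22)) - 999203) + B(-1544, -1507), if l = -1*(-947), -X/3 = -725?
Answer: -425070699/427 ≈ -9.9548e+5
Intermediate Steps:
X = 2175 (X = -3*(-725) = 2175)
l = 947
B(r, p) = 2175 - r
H(F) = (947 + F)/(405 + F) (H(F) = (F + 947)/(F + 405) = (947 + F)/(405 + F))
(H(s(22)) - 999203) + B(-1544, -1507) = ((947 + 22)/(405 + 22) - 999203) + (2175 - 1*(-1544)) = (969/427 - 999203) + (2175 + 1544) = ((1/427)*969 - 999203) + 3719 = (969/427 - 999203) + 3719 = -426658712/427 + 3719 = -425070699/427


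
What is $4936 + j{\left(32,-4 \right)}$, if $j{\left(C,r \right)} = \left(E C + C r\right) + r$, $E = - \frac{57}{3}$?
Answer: $4196$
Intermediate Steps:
$E = -19$ ($E = \left(-57\right) \frac{1}{3} = -19$)
$j{\left(C,r \right)} = r - 19 C + C r$ ($j{\left(C,r \right)} = \left(- 19 C + C r\right) + r = r - 19 C + C r$)
$4936 + j{\left(32,-4 \right)} = 4936 - 740 = 4196$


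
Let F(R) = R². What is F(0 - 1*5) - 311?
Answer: -286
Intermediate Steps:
F(0 - 1*5) - 311 = (0 - 1*5)² - 311 = (0 - 5)² - 311 = (-5)² - 311 = 25 - 311 = -286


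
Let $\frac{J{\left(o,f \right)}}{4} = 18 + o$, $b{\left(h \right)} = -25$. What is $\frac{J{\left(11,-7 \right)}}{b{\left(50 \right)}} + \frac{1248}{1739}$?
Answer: $- \frac{170524}{43475} \approx -3.9223$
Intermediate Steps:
$J{\left(o,f \right)} = 72 + 4 o$ ($J{\left(o,f \right)} = 4 \left(18 + o\right) = 72 + 4 o$)
$\frac{J{\left(11,-7 \right)}}{b{\left(50 \right)}} + \frac{1248}{1739} = \frac{72 + 4 \cdot 11}{-25} + \frac{1248}{1739} = \left(72 + 44\right) \left(- \frac{1}{25}\right) + 1248 \cdot \frac{1}{1739} = 116 \left(- \frac{1}{25}\right) + \frac{1248}{1739} = - \frac{116}{25} + \frac{1248}{1739} = - \frac{170524}{43475}$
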